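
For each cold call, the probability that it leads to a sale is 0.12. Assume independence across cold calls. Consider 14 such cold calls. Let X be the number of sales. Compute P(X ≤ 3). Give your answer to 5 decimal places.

0.92263

X ~ Binomial(14, 0.12); P(X ≤ 3) = Σ C(14,k) p^k (1−p)^(14−k) over k:
  k=0: C(14,0)·0.12^0·0.88^14 = 0.1670157
  k=1: C(14,1)·0.12^1·0.88^13 = 0.3188482
  k=2: C(14,2)·0.12^2·0.88^12 = 0.2826155
  k=3: C(14,3)·0.12^3·0.88^11 = 0.1541539
Total = 0.9226334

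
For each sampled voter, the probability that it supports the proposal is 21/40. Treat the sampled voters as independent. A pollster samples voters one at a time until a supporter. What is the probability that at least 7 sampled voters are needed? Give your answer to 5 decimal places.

0.01149

Y = number of sampled voters to the first success; geometric, p = 0.525.
P(Y > 6) = P(first 6 all fail) = (1−p)^6 = 0.0114858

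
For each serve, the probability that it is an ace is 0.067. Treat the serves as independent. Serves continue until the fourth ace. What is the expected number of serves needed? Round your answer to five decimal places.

59.70149

Y = total serves until the fourth success; negative binomial with r=4, p=0.067.
E[Y] = r / p = 4 / 0.067 = 59.7014925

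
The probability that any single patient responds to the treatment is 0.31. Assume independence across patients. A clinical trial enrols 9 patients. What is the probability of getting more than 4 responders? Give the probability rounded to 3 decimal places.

0.112

X ~ Binomial(9, 0.31); P(X ≥ 5) = Σ C(9,k) p^k (1−p)^(9−k) over k:
  k=5: C(9,5)·0.31^5·0.69^4 = 0.08177
  k=6: C(9,6)·0.31^6·0.69^3 = 0.02449
  k=7: C(9,7)·0.31^7·0.69^2 = 0.00472
  k=8: C(9,8)·0.31^8·0.69^1 = 0.00053
  k=9: C(9,9)·0.31^9·0.69^0 = 0.00003
Total = 0.11153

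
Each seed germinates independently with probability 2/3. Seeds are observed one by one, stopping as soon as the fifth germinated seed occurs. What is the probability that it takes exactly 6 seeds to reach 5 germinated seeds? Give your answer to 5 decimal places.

0.21948

Y = trial on which the fifth success occurs; negative binomial, r=5, p=0.666667.
P(Y=6) = C(5,4) · p^5 · (1−p)^1
= 5 · 0.13169 · 0.33333 = 0.2194787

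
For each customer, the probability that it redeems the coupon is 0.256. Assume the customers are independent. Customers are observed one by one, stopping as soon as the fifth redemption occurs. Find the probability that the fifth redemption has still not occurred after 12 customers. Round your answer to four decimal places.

0.8297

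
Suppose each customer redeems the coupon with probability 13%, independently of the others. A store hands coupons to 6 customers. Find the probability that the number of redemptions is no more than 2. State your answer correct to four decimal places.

0.9676

X ~ Binomial(6, 0.13); P(X ≤ 2) = Σ C(6,k) p^k (1−p)^(6−k) over k:
  k=0: C(6,0)·0.13^0·0.87^6 = 0.433626
  k=1: C(6,1)·0.13^1·0.87^5 = 0.388768
  k=2: C(6,2)·0.13^2·0.87^4 = 0.145230
Total = 0.967624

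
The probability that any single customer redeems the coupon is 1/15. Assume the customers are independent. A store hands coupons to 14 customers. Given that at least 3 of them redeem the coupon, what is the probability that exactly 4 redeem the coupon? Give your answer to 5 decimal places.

0.15999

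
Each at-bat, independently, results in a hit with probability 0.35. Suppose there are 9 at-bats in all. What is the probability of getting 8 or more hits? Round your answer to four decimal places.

X ~ Binomial(9, 0.35); P(X ≥ 8) = Σ C(9,k) p^k (1−p)^(9−k) over k:
  k=8: C(9,8)·0.35^8·0.65^1 = 0.001317
  k=9: C(9,9)·0.35^9·0.65^0 = 0.000079
Total = 0.001396

0.0014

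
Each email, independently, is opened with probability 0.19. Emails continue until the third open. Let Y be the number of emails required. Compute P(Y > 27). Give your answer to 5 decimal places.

0.09010

Needing more than 27 emails ⇔ fewer than 3 successes in the first 27. With X ~ Binomial(27, 0.19), P(Y > 27) = P(X ≤ 2).
  k=0: C(27,0)·0.19^0·0.81^27 = 0.0033814
  k=1: C(27,1)·0.19^1·0.81^26 = 0.0214155
  k=2: C(27,2)·0.19^2·0.81^25 = 0.0653040
P(X ≤ 2) = 0.0901009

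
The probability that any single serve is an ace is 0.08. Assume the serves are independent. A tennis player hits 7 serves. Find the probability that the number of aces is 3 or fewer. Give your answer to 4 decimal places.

X ~ Binomial(7, 0.08); P(X ≤ 3) = Σ C(7,k) p^k (1−p)^(7−k) over k:
  k=0: C(7,0)·0.08^0·0.92^7 = 0.557847
  k=1: C(7,1)·0.08^1·0.92^6 = 0.339559
  k=2: C(7,2)·0.08^2·0.92^5 = 0.088581
  k=3: C(7,3)·0.08^3·0.92^4 = 0.012838
Total = 0.998824

0.9988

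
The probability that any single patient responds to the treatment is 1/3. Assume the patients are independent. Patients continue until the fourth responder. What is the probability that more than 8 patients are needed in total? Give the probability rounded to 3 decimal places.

0.741

Needing more than 8 patients ⇔ fewer than 4 successes in the first 8. With X ~ Binomial(8, 0.333333), P(Y > 8) = P(X ≤ 3).
  k=0: C(8,0)·0.333333^0·0.666667^8 = 0.03902
  k=1: C(8,1)·0.333333^1·0.666667^7 = 0.15607
  k=2: C(8,2)·0.333333^2·0.666667^6 = 0.27313
  k=3: C(8,3)·0.333333^3·0.666667^5 = 0.27313
P(X ≤ 3) = 0.74135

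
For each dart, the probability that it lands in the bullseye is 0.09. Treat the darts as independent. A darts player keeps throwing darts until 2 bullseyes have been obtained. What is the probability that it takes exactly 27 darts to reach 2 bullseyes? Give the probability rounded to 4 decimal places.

Y = trial on which the second success occurs; negative binomial, r=2, p=0.09.
P(Y=27) = C(26,1) · p^2 · (1−p)^25
= 26 · 0.0081 · 0.094631 = 0.019929

0.0199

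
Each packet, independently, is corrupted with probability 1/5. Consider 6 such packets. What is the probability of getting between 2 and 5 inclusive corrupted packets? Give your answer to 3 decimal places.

0.345

X ~ Binomial(6, 0.20); P(2 ≤ X ≤ 5) = Σ C(6,k) p^k (1−p)^(6−k) over k:
  k=2: C(6,2)·0.20^2·0.80^4 = 0.24576
  k=3: C(6,3)·0.20^3·0.80^3 = 0.08192
  k=4: C(6,4)·0.20^4·0.80^2 = 0.01536
  k=5: C(6,5)·0.20^5·0.80^1 = 0.00154
Total = 0.34458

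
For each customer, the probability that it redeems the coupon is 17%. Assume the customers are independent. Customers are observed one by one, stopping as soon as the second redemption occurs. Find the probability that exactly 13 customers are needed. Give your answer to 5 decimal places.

0.04466

Y = trial on which the second success occurs; negative binomial, r=2, p=0.17.
P(Y=13) = C(12,1) · p^2 · (1−p)^11
= 12 · 0.0289 · 0.12878 = 0.0446620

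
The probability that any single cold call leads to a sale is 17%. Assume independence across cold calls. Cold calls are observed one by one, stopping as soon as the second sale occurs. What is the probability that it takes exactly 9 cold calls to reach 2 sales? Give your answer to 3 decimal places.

Y = trial on which the second success occurs; negative binomial, r=2, p=0.17.
P(Y=9) = C(8,1) · p^2 · (1−p)^7
= 8 · 0.0289 · 0.27136 = 0.06274

0.063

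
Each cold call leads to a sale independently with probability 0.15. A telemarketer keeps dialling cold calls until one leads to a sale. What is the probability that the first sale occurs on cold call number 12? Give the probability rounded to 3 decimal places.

Geometric (trials to first success), p = 0.15.
P(Y = 12) = (1−p)^11 · p = 0.16734 · 0.15 = 0.02510

0.025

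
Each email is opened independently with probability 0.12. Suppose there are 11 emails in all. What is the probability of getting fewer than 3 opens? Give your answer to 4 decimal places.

0.8634

X ~ Binomial(11, 0.12); P(X ≤ 2) = Σ C(11,k) p^k (1−p)^(11−k) over k:
  k=0: C(11,0)·0.12^0·0.88^11 = 0.245081
  k=1: C(11,1)·0.12^1·0.88^10 = 0.367621
  k=2: C(11,2)·0.12^2·0.88^9 = 0.250651
Total = 0.863353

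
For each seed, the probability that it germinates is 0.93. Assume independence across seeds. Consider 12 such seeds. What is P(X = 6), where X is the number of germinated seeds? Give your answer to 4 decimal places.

X ~ Binomial(n=12, p=0.93).
P(X=6) = C(12,6) · p^6 · (1−p)^6
= 924 · 0.64699 · 1.1765e-07 = 0.000070

0.0001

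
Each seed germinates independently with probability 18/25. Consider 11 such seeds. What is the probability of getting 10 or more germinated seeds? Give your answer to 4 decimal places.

X ~ Binomial(11, 0.72); P(X ≥ 10) = Σ C(11,k) p^k (1−p)^(11−k) over k:
  k=10: C(11,10)·0.72^10·0.28^1 = 0.115312
  k=11: C(11,11)·0.72^11·0.28^0 = 0.026956
Total = 0.142268

0.1423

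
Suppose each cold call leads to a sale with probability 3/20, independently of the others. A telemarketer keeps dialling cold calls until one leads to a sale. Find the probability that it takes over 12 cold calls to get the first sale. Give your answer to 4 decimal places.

Y = number of cold calls to the first success; geometric, p = 0.15.
P(Y > 12) = P(first 12 all fail) = (1−p)^12 = 0.142242

0.1422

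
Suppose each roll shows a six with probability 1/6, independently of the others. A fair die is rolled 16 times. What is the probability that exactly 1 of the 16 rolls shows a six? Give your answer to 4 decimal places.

0.1731

X ~ Binomial(n=16, p=0.166667).
P(X=1) = C(16,1) · p^1 · (1−p)^15
= 16 · 0.16667 · 0.064905 = 0.173081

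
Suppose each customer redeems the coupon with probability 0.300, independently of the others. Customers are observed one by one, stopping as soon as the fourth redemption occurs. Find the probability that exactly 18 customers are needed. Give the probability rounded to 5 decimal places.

Y = trial on which the fourth success occurs; negative binomial, r=4, p=0.30.
P(Y=18) = C(17,3) · p^4 · (1−p)^14
= 680 · 0.0081 · 0.0067822 = 0.0373565

0.03736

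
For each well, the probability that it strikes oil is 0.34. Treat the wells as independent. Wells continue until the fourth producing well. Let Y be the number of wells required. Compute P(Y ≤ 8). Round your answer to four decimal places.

0.2724

Finishing within 8 wells ⇔ at least 4 successes in the first 8. With X ~ Binomial(8, 0.34), P(Y ≤ 8) = 1 − P(X ≤ 3).
  k=0: C(8,0)·0.34^0·0.66^8 = 0.036004
  k=1: C(8,1)·0.34^1·0.66^7 = 0.148380
  k=2: C(8,2)·0.34^2·0.66^6 = 0.267534
  k=3: C(8,3)·0.34^3·0.66^5 = 0.275641
1 − 0.727560 = 0.272440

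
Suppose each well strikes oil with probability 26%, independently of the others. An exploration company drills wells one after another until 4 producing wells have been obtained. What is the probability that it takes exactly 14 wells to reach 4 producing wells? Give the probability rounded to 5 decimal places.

0.06435

Y = trial on which the fourth success occurs; negative binomial, r=4, p=0.26.
P(Y=14) = C(13,3) · p^4 · (1−p)^10
= 286 · 0.0045698 · 0.04924 = 0.0643542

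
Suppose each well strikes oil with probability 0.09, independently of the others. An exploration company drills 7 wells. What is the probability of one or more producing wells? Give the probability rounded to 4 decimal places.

P(at least one) = 1 − P(none) = 1 − (1 − 0.09)^7
= 1 − 0.516761 = 0.483239

0.4832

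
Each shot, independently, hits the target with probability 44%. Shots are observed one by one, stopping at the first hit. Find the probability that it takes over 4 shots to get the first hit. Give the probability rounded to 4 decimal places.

Y = number of shots to the first success; geometric, p = 0.44.
P(Y > 4) = P(first 4 all fail) = (1−p)^4 = 0.098345

0.0983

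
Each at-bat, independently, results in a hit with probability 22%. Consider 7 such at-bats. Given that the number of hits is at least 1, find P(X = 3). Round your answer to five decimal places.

0.16734

X ~ Binomial(7, 0.22). Want P(X=3 | X≥1) = P(X=3) / P(X≥1).
P(X=3) = C(7,3)·0.22^3·0.78^4 = 0.1379477
P(X≥1) = 1 − 0.1756557 = 0.8243443
Ratio = 0.1379477 / 0.8243443 = 0.1673423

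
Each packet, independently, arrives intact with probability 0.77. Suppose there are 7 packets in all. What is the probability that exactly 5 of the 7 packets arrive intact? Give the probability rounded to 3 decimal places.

0.301

X ~ Binomial(n=7, p=0.77).
P(X=5) = C(7,5) · p^5 · (1−p)^2
= 21 · 0.27068 · 0.0529 = 0.30070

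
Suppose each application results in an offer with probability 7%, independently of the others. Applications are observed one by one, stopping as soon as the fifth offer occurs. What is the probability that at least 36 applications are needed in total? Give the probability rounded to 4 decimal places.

Needing more than 35 applications ⇔ fewer than 5 successes in the first 35. With X ~ Binomial(35, 0.07), P(Y > 35) = P(X ≤ 4).
  k=0: C(35,0)·0.07^0·0.93^35 = 0.078868
  k=1: C(35,1)·0.07^1·0.93^34 = 0.207772
  k=2: C(35,2)·0.07^2·0.93^33 = 0.265858
  k=3: C(35,3)·0.07^3·0.93^32 = 0.220119
  k=4: C(35,4)·0.07^4·0.93^31 = 0.132545
P(X ≤ 4) = 0.905163

0.9052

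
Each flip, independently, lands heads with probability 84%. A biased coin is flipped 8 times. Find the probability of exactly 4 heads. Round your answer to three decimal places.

X ~ Binomial(n=8, p=0.84).
P(X=4) = C(8,4) · p^4 · (1−p)^4
= 70 · 0.49787 · 0.00065536 = 0.02284

0.023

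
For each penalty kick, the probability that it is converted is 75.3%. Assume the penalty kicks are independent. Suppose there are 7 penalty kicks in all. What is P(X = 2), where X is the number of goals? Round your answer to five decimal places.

0.01095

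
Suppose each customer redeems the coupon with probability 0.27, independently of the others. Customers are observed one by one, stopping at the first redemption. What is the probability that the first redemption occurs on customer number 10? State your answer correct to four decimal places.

Geometric (trials to first success), p = 0.27.
P(Y = 10) = (1−p)^9 · p = 0.058872 · 0.27 = 0.015895

0.0159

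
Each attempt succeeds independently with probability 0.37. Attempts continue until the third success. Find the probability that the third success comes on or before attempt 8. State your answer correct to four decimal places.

Finishing within 8 attempts ⇔ at least 3 successes in the first 8. With X ~ Binomial(8, 0.37), P(Y ≤ 8) = 1 − P(X ≤ 2).
  k=0: C(8,0)·0.37^0·0.63^8 = 0.024816
  k=1: C(8,1)·0.37^1·0.63^7 = 0.116594
  k=2: C(8,2)·0.37^2·0.63^6 = 0.239665
1 − 0.381074 = 0.618926

0.6189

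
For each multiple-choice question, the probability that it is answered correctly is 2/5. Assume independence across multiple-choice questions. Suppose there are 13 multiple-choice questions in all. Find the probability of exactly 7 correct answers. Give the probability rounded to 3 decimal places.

0.131

X ~ Binomial(n=13, p=0.40).
P(X=7) = C(13,7) · p^7 · (1−p)^6
= 1716 · 0.0016384 · 0.046656 = 0.13117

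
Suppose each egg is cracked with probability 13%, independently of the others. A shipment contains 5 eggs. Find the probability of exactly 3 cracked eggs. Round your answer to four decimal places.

0.0166

X ~ Binomial(n=5, p=0.13).
P(X=3) = C(5,3) · p^3 · (1−p)^2
= 10 · 0.002197 · 0.7569 = 0.016629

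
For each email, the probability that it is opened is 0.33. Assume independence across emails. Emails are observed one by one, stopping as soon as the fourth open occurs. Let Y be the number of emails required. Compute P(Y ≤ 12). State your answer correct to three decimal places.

Finishing within 12 emails ⇔ at least 4 successes in the first 12. With X ~ Binomial(12, 0.33), P(Y ≤ 12) = 1 − P(X ≤ 3).
  k=0: C(12,0)·0.33^0·0.67^12 = 0.00818
  k=1: C(12,1)·0.33^1·0.67^11 = 0.04836
  k=2: C(12,2)·0.33^2·0.67^10 = 0.13101
  k=3: C(12,3)·0.33^3·0.67^9 = 0.21510
1 − 0.40266 = 0.59734

0.597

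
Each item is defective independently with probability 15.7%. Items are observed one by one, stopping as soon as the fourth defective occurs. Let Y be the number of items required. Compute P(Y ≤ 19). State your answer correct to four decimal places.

0.3481

Finishing within 19 items ⇔ at least 4 successes in the first 19. With X ~ Binomial(19, 0.157), P(Y ≤ 19) = 1 − P(X ≤ 3).
  k=0: C(19,0)·0.157^0·0.843^19 = 0.038969
  k=1: C(19,1)·0.157^1·0.843^18 = 0.137895
  k=2: C(19,2)·0.157^2·0.843^17 = 0.231134
  k=3: C(19,3)·0.157^3·0.843^16 = 0.243929
1 − 0.651928 = 0.348072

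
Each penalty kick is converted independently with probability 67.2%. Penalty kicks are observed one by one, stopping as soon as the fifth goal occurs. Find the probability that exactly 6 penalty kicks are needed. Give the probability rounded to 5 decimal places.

Y = trial on which the fifth success occurs; negative binomial, r=5, p=0.672.
P(Y=6) = C(5,4) · p^5 · (1−p)^1
= 5 · 0.13704 · 0.328 = 0.2247451

0.22475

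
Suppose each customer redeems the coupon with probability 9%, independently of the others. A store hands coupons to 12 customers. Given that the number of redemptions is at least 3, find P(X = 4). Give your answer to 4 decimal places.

0.1763

X ~ Binomial(12, 0.09). Want P(X=4 | X≥3) = P(X=4) / P(X≥3).
P(X=4) = C(12,4)·0.09^4·0.91^8 = 0.015272
P(X≥3) = 1 − 0.322475 − 0.382718 − 0.208182 = 0.086624
Ratio = 0.015272 / 0.086624 = 0.176305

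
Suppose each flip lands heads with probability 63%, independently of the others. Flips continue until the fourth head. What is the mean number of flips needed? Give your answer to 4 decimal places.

6.3492

Y = total flips until the fourth success; negative binomial with r=4, p=0.63.
E[Y] = r / p = 4 / 0.63 = 6.349206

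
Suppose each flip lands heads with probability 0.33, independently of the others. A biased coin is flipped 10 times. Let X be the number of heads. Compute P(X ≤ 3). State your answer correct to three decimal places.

X ~ Binomial(10, 0.33); P(X ≤ 3) = Σ C(10,k) p^k (1−p)^(10−k) over k:
  k=0: C(10,0)·0.33^0·0.67^10 = 0.01823
  k=1: C(10,1)·0.33^1·0.67^9 = 0.08978
  k=2: C(10,2)·0.33^2·0.67^8 = 0.19899
  k=3: C(10,3)·0.33^3·0.67^7 = 0.26136
Total = 0.56837

0.568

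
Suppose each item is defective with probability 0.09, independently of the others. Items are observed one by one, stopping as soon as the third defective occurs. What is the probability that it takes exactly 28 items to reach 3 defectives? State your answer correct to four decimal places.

Y = trial on which the third success occurs; negative binomial, r=3, p=0.09.
P(Y=28) = C(27,2) · p^3 · (1−p)^25
= 351 · 0.000729 · 0.094631 = 0.024214

0.0242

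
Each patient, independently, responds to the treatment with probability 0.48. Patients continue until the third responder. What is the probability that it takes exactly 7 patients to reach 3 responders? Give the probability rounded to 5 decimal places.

0.12129

Y = trial on which the third success occurs; negative binomial, r=3, p=0.48.
P(Y=7) = C(6,2) · p^3 · (1−p)^4
= 15 · 0.11059 · 0.073116 = 0.1212909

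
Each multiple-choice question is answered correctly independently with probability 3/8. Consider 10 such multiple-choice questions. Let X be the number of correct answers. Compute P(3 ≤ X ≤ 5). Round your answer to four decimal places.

0.6615

X ~ Binomial(10, 0.375); P(3 ≤ X ≤ 5) = Σ C(10,k) p^k (1−p)^(10−k) over k:
  k=3: C(10,3)·0.375^3·0.625^7 = 0.235741
  k=4: C(10,4)·0.375^4·0.625^6 = 0.247528
  k=5: C(10,5)·0.375^5·0.625^5 = 0.178220
Total = 0.661489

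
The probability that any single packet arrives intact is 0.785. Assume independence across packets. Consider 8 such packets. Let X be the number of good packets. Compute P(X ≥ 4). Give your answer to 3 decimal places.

X ~ Binomial(8, 0.785); P(X ≥ 4) = Σ C(8,k) p^k (1−p)^(8−k) over k:
  k=4: C(8,4)·0.785^4·0.215^4 = 0.05680
  k=5: C(8,5)·0.785^5·0.215^3 = 0.16590
  k=6: C(8,6)·0.785^6·0.215^2 = 0.30287
  k=7: C(8,7)·0.785^7·0.215^1 = 0.31595
  k=8: C(8,8)·0.785^8·0.215^0 = 0.14420
Total = 0.98571

0.986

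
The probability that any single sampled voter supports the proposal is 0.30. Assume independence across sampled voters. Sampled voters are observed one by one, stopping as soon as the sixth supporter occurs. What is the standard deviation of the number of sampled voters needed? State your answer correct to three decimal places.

Y = total sampled voters until the sixth success; negative binomial with r=6, p=0.30.
SD(Y) = √[r(1−p)/p²] = √(46.66667) = 6.83130

6.831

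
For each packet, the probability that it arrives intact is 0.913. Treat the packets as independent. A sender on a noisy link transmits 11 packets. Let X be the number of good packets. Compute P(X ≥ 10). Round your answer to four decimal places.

X ~ Binomial(11, 0.913); P(X ≥ 10) = Σ C(11,k) p^k (1−p)^(11−k) over k:
  k=10: C(11,10)·0.913^10·0.087^1 = 0.385141
  k=11: C(11,11)·0.913^11·0.087^0 = 0.367433
Total = 0.752574

0.7526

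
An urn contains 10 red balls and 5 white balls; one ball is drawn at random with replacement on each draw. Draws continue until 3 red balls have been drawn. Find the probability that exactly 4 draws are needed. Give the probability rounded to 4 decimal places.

Y = trial on which the third success occurs; negative binomial, r=3, p=0.666667.
P(Y=4) = C(3,2) · p^3 · (1−p)^1
= 3 · 0.2963 · 0.33333 = 0.296296

0.2963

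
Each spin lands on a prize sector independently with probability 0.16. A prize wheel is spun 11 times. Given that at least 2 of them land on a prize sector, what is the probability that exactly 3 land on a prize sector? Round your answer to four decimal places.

0.3072

X ~ Binomial(11, 0.16). Want P(X=3 | X≥2) = P(X=3) / P(X≥2).
P(X=3) = C(11,3)·0.16^3·0.84^8 = 0.167524
P(X≥2) = 1 − 0.146917 − 0.307826 = 0.545257
Ratio = 0.167524 / 0.545257 = 0.307240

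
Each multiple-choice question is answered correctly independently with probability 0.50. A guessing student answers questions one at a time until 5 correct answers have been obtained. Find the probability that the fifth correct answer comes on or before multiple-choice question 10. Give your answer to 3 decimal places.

0.623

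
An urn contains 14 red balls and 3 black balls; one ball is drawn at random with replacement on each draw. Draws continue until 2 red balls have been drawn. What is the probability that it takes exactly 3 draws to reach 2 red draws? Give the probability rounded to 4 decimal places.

0.2394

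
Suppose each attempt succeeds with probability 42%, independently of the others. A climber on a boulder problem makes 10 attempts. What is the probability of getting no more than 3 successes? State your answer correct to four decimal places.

X ~ Binomial(10, 0.42); P(X ≤ 3) = Σ C(10,k) p^k (1−p)^(10−k) over k:
  k=0: C(10,0)·0.42^0·0.58^10 = 0.004308
  k=1: C(10,1)·0.42^1·0.58^9 = 0.031196
  k=2: C(10,2)·0.42^2·0.58^8 = 0.101656
  k=3: C(10,3)·0.42^3·0.58^7 = 0.196302
Total = 0.333463

0.3335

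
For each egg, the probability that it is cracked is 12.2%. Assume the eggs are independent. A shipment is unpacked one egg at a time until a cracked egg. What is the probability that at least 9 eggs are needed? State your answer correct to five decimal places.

Y = number of eggs to the first success; geometric, p = 0.122.
P(Y > 8) = P(first 8 all fail) = (1−p)^8 = 0.3531475

0.35315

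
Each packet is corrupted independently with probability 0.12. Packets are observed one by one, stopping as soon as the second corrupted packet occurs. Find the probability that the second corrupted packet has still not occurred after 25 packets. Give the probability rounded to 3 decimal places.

0.180

Needing more than 25 packets ⇔ fewer than 2 successes in the first 25. With X ~ Binomial(25, 0.12), P(Y > 25) = P(X ≤ 1).
  k=0: C(25,0)·0.12^0·0.88^25 = 0.04093
  k=1: C(25,1)·0.12^1·0.88^24 = 0.13954
P(X ≤ 1) = 0.18047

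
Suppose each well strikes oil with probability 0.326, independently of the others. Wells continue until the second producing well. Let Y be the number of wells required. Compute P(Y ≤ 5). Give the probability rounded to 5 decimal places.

Finishing within 5 wells ⇔ at least 2 successes in the first 5. With X ~ Binomial(5, 0.326), P(Y ≤ 5) = 1 − P(X ≤ 1).
  k=0: C(5,0)·0.326^0·0.674^5 = 0.1390911
  k=1: C(5,1)·0.326^1·0.674^4 = 0.3363777
1 − 0.4754688 = 0.5245312

0.52453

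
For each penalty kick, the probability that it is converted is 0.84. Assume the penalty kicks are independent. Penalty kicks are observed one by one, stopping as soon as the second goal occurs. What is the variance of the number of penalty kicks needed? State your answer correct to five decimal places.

Y = total penalty kicks until the second success; negative binomial with r=2, p=0.84.
Var(Y) = r(1−p)/p² = 2·0.16 / 0.84² = 0.4535147

0.45351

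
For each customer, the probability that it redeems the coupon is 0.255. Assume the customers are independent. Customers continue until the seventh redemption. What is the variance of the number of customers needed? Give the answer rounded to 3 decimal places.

80.200

Y = total customers until the seventh success; negative binomial with r=7, p=0.255.
Var(Y) = r(1−p)/p² = 7·0.745 / 0.255² = 80.19992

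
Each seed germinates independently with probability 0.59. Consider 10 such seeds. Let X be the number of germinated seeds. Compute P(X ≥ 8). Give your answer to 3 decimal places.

0.152

X ~ Binomial(10, 0.59); P(X ≥ 8) = Σ C(10,k) p^k (1−p)^(10−k) over k:
  k=8: C(10,8)·0.59^8·0.41^2 = 0.11107
  k=9: C(10,9)·0.59^9·0.41^1 = 0.03552
  k=10: C(10,10)·0.59^10·0.41^0 = 0.00511
Total = 0.15170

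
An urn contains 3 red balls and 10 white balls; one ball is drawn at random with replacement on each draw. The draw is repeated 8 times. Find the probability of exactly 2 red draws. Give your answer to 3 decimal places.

0.309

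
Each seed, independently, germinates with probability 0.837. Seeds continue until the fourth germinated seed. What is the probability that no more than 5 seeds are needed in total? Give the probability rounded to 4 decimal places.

0.8108

Finishing within 5 seeds ⇔ at least 4 successes in the first 5. With X ~ Binomial(5, 0.837), P(Y ≤ 5) = 1 − P(X ≤ 3).
  k=0: C(5,0)·0.837^0·0.163^5 = 0.000115
  k=1: C(5,1)·0.837^1·0.163^4 = 0.002954
  k=2: C(5,2)·0.837^2·0.163^3 = 0.030340
  k=3: C(5,3)·0.837^3·0.163^2 = 0.155794
1 − 0.189203 = 0.810797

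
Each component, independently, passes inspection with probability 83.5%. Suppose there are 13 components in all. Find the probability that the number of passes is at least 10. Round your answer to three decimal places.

X ~ Binomial(13, 0.835); P(X ≥ 10) = Σ C(13,k) p^k (1−p)^(13−k) over k:
  k=10: C(13,10)·0.835^10·0.165^3 = 0.21168
  k=11: C(13,11)·0.835^11·0.165^2 = 0.29216
  k=12: C(13,12)·0.835^12·0.165^1 = 0.24641
  k=13: C(13,13)·0.835^13·0.165^0 = 0.09592
Total = 0.84617

0.846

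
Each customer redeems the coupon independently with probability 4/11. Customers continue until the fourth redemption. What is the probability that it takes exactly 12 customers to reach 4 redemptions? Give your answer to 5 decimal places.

0.07759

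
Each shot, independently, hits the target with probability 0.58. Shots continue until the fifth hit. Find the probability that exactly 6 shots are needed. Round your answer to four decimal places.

0.1378

Y = trial on which the fifth success occurs; negative binomial, r=5, p=0.58.
P(Y=6) = C(5,4) · p^5 · (1−p)^1
= 5 · 0.065636 · 0.42 = 0.137835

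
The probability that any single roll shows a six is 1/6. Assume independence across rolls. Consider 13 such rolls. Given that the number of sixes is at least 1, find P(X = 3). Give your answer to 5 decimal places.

0.23589

X ~ Binomial(13, 0.166667). Want P(X=3 | X≥1) = P(X=3) / P(X≥1).
P(X=3) = C(13,3)·0.166667^3·0.833333^10 = 0.2138454
P(X≥1) = 1 − 0.0934639 = 0.9065361
Ratio = 0.2138454 / 0.9065361 = 0.2358928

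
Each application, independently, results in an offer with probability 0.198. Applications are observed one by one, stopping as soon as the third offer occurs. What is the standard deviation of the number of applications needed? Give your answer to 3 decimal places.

7.834

Y = total applications until the third success; negative binomial with r=3, p=0.198.
SD(Y) = √[r(1−p)/p²] = √(61.37129) = 7.83398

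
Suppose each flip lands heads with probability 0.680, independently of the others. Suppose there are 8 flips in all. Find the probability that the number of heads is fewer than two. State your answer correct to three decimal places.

0.002

X ~ Binomial(8, 0.68); P(X ≤ 1) = Σ C(8,k) p^k (1−p)^(8−k) over k:
  k=0: C(8,0)·0.68^0·0.32^8 = 0.00011
  k=1: C(8,1)·0.68^1·0.32^7 = 0.00187
Total = 0.00198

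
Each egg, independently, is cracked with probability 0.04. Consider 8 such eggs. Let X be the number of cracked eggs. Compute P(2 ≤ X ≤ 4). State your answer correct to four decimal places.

0.0381

X ~ Binomial(8, 0.04); P(2 ≤ X ≤ 4) = Σ C(8,k) p^k (1−p)^(8−k) over k:
  k=2: C(8,2)·0.04^2·0.96^6 = 0.035068
  k=3: C(8,3)·0.04^3·0.96^5 = 0.002922
  k=4: C(8,4)·0.04^4·0.96^4 = 0.000152
Total = 0.038142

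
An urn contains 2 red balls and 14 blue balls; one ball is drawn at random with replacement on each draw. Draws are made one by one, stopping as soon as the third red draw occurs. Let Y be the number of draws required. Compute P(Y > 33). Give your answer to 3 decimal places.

0.201

Needing more than 33 draws ⇔ fewer than 3 successes in the first 33. With X ~ Binomial(33, 0.125), P(Y > 33) = P(X ≤ 2).
  k=0: C(33,0)·0.125^0·0.875^33 = 0.01220
  k=1: C(33,1)·0.125^1·0.875^32 = 0.05750
  k=2: C(33,2)·0.125^2·0.875^31 = 0.13143
P(X ≤ 2) = 0.20113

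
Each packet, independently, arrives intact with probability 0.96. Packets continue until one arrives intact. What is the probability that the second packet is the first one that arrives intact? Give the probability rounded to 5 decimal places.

Geometric (trials to first success), p = 0.96.
P(Y = 2) = (1−p)^1 · p = 0.04 · 0.96 = 0.0384000

0.03840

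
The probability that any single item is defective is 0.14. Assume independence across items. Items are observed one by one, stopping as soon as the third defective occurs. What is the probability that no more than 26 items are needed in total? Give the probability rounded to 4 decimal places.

Finishing within 26 items ⇔ at least 3 successes in the first 26. With X ~ Binomial(26, 0.14), P(Y ≤ 26) = 1 − P(X ≤ 2).
  k=0: C(26,0)·0.14^0·0.86^26 = 0.019813
  k=1: C(26,1)·0.14^1·0.86^25 = 0.083862
  k=2: C(26,2)·0.14^2·0.86^24 = 0.170648
1 − 0.274323 = 0.725677

0.7257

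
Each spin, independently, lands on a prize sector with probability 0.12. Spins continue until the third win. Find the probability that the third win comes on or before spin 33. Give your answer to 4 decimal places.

0.7745

Finishing within 33 spins ⇔ at least 3 successes in the first 33. With X ~ Binomial(33, 0.12), P(Y ≤ 33) = 1 − P(X ≤ 2).
  k=0: C(33,0)·0.12^0·0.88^33 = 0.014721
  k=1: C(33,1)·0.12^1·0.88^32 = 0.066243
  k=2: C(33,2)·0.12^2·0.88^31 = 0.144530
1 − 0.225494 = 0.774506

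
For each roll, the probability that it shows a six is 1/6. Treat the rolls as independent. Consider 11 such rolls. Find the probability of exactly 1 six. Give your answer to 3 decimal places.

X ~ Binomial(n=11, p=0.166667).
P(X=1) = C(11,1) · p^1 · (1−p)^10
= 11 · 0.16667 · 0.16151 = 0.29609

0.296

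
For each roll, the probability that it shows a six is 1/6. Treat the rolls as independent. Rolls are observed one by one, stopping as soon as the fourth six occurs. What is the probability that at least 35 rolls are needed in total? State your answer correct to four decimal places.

0.1587

Needing more than 34 rolls ⇔ fewer than 4 successes in the first 34. With X ~ Binomial(34, 0.166667), P(Y > 34) = P(X ≤ 3).
  k=0: C(34,0)·0.166667^0·0.833333^34 = 0.002032
  k=1: C(34,1)·0.166667^1·0.833333^33 = 0.013815
  k=2: C(34,2)·0.166667^2·0.833333^32 = 0.045589
  k=3: C(34,3)·0.166667^3·0.833333^31 = 0.097257
P(X ≤ 3) = 0.158692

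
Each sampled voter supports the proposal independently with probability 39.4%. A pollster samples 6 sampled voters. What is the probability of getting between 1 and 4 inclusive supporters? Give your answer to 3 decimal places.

X ~ Binomial(6, 0.394); P(1 ≤ X ≤ 4) = Σ C(6,k) p^k (1−p)^(6−k) over k:
  k=1: C(6,1)·0.394^1·0.606^5 = 0.19320
  k=2: C(6,2)·0.394^2·0.606^4 = 0.31403
  k=3: C(6,3)·0.394^3·0.606^3 = 0.27223
  k=4: C(6,4)·0.394^4·0.606^2 = 0.13275
Total = 0.91221

0.912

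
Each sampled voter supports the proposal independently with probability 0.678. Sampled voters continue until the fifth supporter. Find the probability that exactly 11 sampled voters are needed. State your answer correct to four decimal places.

0.0335

Y = trial on which the fifth success occurs; negative binomial, r=5, p=0.678.
P(Y=11) = C(10,4) · p^5 · (1−p)^6
= 210 · 0.14327 · 0.0011146 = 0.033535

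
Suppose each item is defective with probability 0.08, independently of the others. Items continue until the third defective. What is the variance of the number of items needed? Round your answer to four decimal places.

Y = total items until the third success; negative binomial with r=3, p=0.08.
Var(Y) = r(1−p)/p² = 3·0.92 / 0.08² = 431.250000

431.2500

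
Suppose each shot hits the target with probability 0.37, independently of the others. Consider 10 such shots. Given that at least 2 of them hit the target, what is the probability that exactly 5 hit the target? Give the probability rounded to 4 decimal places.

0.1860

X ~ Binomial(10, 0.37). Want P(X=5 | X≥2) = P(X=5) / P(X≥2).
P(X=5) = C(10,5)·0.37^5·0.63^5 = 0.173425
P(X≥2) = 1 − 0.009849 − 0.057845 = 0.932306
Ratio = 0.173425 / 0.932306 = 0.186017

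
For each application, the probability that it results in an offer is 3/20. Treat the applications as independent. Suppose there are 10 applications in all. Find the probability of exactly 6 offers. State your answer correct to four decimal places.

0.0012

X ~ Binomial(n=10, p=0.15).
P(X=6) = C(10,6) · p^6 · (1−p)^4
= 210 · 1.1391e-05 · 0.52201 = 0.001249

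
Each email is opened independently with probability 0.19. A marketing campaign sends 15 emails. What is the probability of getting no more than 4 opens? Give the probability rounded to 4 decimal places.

0.8606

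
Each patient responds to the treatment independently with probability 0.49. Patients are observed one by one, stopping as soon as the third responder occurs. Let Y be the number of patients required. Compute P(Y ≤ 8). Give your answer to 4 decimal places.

0.8419

Finishing within 8 patients ⇔ at least 3 successes in the first 8. With X ~ Binomial(8, 0.49), P(Y ≤ 8) = 1 − P(X ≤ 2).
  k=0: C(8,0)·0.49^0·0.51^8 = 0.004577
  k=1: C(8,1)·0.49^1·0.51^7 = 0.035178
  k=2: C(8,2)·0.49^2·0.51^6 = 0.118296
1 − 0.158052 = 0.841948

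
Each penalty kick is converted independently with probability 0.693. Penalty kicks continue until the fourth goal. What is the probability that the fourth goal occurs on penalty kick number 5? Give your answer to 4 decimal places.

0.2832

Y = trial on which the fourth success occurs; negative binomial, r=4, p=0.693.
P(Y=5) = C(4,3) · p^4 · (1−p)^1
= 4 · 0.23064 · 0.307 = 0.283225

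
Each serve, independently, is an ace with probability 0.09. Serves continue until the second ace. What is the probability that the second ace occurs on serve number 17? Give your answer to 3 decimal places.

Y = trial on which the second success occurs; negative binomial, r=2, p=0.09.
P(Y=17) = C(16,1) · p^2 · (1−p)^15
= 16 · 0.0081 · 0.24301 = 0.03149

0.031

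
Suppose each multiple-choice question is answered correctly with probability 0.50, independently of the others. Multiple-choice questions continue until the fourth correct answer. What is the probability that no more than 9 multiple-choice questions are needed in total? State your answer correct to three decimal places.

0.746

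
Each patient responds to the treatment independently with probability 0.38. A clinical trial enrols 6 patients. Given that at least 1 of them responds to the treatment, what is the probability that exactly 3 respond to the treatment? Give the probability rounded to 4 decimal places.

X ~ Binomial(6, 0.38). Want P(X=3 | X≥1) = P(X=3) / P(X≥1).
P(X=3) = C(6,3)·0.38^3·0.62^3 = 0.261551
P(X≥1) = 1 − 0.056800 = 0.943200
Ratio = 0.261551 / 0.943200 = 0.277301

0.2773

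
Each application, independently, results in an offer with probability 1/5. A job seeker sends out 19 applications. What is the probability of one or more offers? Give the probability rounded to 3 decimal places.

P(at least one) = 1 − P(none) = 1 − (1 − 0.20)^19
= 1 − 0.01441 = 0.98559

0.986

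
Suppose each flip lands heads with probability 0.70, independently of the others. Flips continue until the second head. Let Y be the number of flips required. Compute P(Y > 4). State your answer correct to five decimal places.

Needing more than 4 flips ⇔ fewer than 2 successes in the first 4. With X ~ Binomial(4, 0.70), P(Y > 4) = P(X ≤ 1).
  k=0: C(4,0)·0.70^0·0.30^4 = 0.0081000
  k=1: C(4,1)·0.70^1·0.30^3 = 0.0756000
P(X ≤ 1) = 0.0837000

0.08370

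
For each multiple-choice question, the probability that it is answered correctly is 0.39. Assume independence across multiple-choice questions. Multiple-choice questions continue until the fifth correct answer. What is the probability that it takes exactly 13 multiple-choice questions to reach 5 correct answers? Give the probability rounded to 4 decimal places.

0.0856

Y = trial on which the fifth success occurs; negative binomial, r=5, p=0.39.
P(Y=13) = C(12,4) · p^5 · (1−p)^8
= 495 · 0.0090224 · 0.019171 = 0.085618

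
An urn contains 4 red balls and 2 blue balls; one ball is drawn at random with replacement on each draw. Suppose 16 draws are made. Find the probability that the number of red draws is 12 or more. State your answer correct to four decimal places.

0.3391

X ~ Binomial(16, 0.666667); P(X ≥ 12) = Σ C(16,k) p^k (1−p)^(16−k) over k:
  k=12: C(16,12)·0.666667^12·0.333333^4 = 0.173177
  k=13: C(16,13)·0.666667^13·0.333333^3 = 0.106571
  k=14: C(16,14)·0.666667^14·0.333333^2 = 0.045673
  k=15: C(16,15)·0.666667^15·0.333333^1 = 0.012180
  k=16: C(16,16)·0.666667^16·0.333333^0 = 0.001522
Total = 0.339123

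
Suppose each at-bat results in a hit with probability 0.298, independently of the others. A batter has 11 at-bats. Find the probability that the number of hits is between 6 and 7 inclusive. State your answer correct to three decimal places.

0.072

X ~ Binomial(11, 0.298); P(6 ≤ X ≤ 7) = Σ C(11,k) p^k (1−p)^(11−k) over k:
  k=6: C(11,6)·0.298^6·0.702^5 = 0.05516
  k=7: C(11,7)·0.298^7·0.702^4 = 0.01673
Total = 0.07189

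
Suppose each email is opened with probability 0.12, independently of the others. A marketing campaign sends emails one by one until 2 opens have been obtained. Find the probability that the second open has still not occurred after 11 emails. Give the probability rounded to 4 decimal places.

0.6127

Needing more than 11 emails ⇔ fewer than 2 successes in the first 11. With X ~ Binomial(11, 0.12), P(Y > 11) = P(X ≤ 1).
  k=0: C(11,0)·0.12^0·0.88^11 = 0.245081
  k=1: C(11,1)·0.12^1·0.88^10 = 0.367621
P(X ≤ 1) = 0.612702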